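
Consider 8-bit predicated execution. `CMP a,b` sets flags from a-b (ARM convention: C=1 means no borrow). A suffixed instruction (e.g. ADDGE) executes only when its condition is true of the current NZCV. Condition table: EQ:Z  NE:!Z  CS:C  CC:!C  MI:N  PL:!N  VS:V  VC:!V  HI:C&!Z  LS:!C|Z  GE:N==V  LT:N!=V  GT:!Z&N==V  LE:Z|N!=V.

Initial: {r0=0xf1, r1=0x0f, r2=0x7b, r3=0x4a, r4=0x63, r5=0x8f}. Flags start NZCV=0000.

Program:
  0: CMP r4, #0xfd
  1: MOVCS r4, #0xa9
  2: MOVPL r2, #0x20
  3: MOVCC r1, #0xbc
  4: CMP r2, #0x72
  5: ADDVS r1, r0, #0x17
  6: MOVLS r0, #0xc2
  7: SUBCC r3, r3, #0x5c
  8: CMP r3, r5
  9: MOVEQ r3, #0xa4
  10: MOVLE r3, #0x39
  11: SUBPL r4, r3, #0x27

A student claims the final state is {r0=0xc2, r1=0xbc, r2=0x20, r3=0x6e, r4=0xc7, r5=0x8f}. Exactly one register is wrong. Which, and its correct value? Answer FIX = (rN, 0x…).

0: ✓ CMP  NZCV=0000
1: · MOVCS
2: ✓ MOVPL  r2←0x20
3: ✓ MOVCC  r1←0xbc
4: ✓ CMP  NZCV=1000
5: · ADDVS
6: ✓ MOVLS  r0←0xc2
7: ✓ SUBCC  r3←0xee
8: ✓ CMP  NZCV=0010
9: · MOVEQ
10: · MOVLE
11: ✓ SUBPL  r4←0xc7

FIX = (r3, 0xee)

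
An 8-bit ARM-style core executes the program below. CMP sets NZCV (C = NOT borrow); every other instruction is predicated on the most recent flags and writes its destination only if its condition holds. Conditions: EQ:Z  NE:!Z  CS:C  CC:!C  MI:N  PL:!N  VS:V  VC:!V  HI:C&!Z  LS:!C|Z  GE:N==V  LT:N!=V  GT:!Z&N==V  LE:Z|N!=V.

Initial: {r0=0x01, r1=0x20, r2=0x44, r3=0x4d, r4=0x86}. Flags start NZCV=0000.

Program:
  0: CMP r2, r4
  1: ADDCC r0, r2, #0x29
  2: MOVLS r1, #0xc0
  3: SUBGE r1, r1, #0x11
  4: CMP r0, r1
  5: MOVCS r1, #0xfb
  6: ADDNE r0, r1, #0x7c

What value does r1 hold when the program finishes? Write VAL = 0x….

0: ✓ CMP  NZCV=1001
1: ✓ ADDCC  r0←0x6d
2: ✓ MOVLS  r1←0xc0
3: ✓ SUBGE  r1←0xaf
4: ✓ CMP  NZCV=1001
5: · MOVCS
6: ✓ ADDNE  r0←0x2b

VAL = 0xaf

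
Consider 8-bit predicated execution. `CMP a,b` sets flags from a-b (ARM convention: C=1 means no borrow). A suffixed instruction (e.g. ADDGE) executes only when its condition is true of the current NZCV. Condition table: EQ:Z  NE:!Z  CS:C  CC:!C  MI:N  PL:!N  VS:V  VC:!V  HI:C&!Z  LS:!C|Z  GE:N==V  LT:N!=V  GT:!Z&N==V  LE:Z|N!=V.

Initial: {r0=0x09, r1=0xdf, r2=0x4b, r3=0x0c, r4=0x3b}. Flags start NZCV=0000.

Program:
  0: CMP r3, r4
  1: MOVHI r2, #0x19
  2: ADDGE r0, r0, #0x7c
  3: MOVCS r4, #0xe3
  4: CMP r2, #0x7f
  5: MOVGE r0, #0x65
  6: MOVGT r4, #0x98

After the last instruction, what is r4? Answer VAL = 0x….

VAL = 0x3b

[0] flags=1000 → (cmp)
[1] flags=1000 HI?F → skip
[2] flags=1000 GE?F → skip
[3] flags=1000 CS?F → skip
[4] flags=1000 → (cmp)
[5] flags=1000 GE?F → skip
[6] flags=1000 GT?F → skip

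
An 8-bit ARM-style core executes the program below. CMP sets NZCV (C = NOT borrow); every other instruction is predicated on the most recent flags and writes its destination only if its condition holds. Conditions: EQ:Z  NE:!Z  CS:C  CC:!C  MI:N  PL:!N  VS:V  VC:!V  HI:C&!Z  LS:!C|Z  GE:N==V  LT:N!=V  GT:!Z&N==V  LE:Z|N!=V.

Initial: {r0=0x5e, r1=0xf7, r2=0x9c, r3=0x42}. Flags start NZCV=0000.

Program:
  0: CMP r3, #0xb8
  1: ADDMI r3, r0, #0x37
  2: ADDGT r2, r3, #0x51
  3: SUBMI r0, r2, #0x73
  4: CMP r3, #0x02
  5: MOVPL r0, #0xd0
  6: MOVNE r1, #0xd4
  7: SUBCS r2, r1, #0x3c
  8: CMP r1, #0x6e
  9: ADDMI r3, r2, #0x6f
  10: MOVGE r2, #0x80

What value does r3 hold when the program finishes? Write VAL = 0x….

[0] flags=1001 → (cmp)
[1] flags=1001 MI?T → r3=0x95
[2] flags=1001 GT?T → r2=0xe6
[3] flags=1001 MI?T → r0=0x73
[4] flags=1010 → (cmp)
[5] flags=1010 PL?F → skip
[6] flags=1010 NE?T → r1=0xd4
[7] flags=1010 CS?T → r2=0x98
[8] flags=0011 → (cmp)
[9] flags=0011 MI?F → skip
[10] flags=0011 GE?F → skip

VAL = 0x95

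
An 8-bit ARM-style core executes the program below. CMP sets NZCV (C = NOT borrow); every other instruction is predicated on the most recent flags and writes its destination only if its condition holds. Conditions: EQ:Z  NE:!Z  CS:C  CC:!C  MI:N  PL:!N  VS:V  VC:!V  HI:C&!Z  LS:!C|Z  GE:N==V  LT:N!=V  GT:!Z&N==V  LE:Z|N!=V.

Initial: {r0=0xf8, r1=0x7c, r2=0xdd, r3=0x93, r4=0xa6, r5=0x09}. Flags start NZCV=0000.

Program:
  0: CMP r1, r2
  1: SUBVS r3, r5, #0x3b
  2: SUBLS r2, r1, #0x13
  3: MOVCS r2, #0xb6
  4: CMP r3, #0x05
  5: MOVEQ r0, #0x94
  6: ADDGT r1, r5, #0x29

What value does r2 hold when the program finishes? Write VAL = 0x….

VAL = 0x69

0: ✓ CMP  NZCV=1001
1: ✓ SUBVS  r3←0xce
2: ✓ SUBLS  r2←0x69
3: · MOVCS
4: ✓ CMP  NZCV=1010
5: · MOVEQ
6: · ADDGT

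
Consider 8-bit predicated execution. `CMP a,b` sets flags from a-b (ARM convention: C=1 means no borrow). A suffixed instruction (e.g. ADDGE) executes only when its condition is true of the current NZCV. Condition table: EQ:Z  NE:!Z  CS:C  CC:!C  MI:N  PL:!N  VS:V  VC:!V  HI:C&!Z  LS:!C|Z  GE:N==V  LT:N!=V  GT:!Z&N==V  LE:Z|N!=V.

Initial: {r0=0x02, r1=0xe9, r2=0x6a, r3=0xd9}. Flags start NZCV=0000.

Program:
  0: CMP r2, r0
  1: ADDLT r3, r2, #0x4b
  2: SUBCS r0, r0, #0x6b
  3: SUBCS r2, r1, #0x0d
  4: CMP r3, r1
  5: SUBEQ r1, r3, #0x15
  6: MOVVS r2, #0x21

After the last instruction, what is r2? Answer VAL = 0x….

[0] flags=0010 → (cmp)
[1] flags=0010 LT?F → skip
[2] flags=0010 CS?T → r0=0x97
[3] flags=0010 CS?T → r2=0xdc
[4] flags=1000 → (cmp)
[5] flags=1000 EQ?F → skip
[6] flags=1000 VS?F → skip

VAL = 0xdc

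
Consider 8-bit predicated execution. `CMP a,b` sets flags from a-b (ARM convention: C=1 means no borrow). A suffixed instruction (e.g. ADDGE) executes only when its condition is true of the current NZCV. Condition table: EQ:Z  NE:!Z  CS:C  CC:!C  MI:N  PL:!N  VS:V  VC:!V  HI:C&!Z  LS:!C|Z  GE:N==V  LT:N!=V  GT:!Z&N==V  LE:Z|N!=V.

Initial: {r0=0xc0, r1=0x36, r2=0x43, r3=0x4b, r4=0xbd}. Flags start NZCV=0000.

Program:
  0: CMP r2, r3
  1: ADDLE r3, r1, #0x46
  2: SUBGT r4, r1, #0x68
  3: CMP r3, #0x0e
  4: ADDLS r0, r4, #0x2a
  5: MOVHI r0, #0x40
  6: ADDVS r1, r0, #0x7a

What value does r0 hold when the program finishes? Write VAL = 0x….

VAL = 0x40

[0] flags=1000 → (cmp)
[1] flags=1000 LE?T → r3=0x7c
[2] flags=1000 GT?F → skip
[3] flags=0010 → (cmp)
[4] flags=0010 LS?F → skip
[5] flags=0010 HI?T → r0=0x40
[6] flags=0010 VS?F → skip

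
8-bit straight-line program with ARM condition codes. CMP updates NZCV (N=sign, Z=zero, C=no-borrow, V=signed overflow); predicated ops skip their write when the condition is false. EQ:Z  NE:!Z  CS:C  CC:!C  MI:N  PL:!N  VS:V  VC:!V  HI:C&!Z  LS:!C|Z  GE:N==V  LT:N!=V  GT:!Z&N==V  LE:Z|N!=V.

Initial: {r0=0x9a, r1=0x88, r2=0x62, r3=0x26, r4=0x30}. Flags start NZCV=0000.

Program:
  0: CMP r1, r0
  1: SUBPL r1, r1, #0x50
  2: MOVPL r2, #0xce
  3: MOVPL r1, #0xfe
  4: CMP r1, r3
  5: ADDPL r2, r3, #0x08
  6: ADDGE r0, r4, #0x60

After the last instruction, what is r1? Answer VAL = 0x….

[0] flags=1000 → (cmp)
[1] flags=1000 PL?F → skip
[2] flags=1000 PL?F → skip
[3] flags=1000 PL?F → skip
[4] flags=0011 → (cmp)
[5] flags=0011 PL?T → r2=0x2e
[6] flags=0011 GE?F → skip

VAL = 0x88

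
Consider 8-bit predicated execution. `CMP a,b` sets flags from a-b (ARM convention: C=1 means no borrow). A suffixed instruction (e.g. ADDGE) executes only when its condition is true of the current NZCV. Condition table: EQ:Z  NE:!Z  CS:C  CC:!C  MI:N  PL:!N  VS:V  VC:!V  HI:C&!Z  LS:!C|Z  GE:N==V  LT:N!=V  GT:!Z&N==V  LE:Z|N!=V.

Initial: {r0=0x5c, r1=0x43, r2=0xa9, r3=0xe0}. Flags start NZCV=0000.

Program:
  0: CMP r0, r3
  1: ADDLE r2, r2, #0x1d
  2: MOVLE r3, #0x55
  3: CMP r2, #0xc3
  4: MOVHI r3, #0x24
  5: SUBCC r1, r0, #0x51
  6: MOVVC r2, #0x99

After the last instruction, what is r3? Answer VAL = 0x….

0: ✓ CMP  NZCV=0000
1: · ADDLE
2: · MOVLE
3: ✓ CMP  NZCV=1000
4: · MOVHI
5: ✓ SUBCC  r1←0x0b
6: ✓ MOVVC  r2←0x99

VAL = 0xe0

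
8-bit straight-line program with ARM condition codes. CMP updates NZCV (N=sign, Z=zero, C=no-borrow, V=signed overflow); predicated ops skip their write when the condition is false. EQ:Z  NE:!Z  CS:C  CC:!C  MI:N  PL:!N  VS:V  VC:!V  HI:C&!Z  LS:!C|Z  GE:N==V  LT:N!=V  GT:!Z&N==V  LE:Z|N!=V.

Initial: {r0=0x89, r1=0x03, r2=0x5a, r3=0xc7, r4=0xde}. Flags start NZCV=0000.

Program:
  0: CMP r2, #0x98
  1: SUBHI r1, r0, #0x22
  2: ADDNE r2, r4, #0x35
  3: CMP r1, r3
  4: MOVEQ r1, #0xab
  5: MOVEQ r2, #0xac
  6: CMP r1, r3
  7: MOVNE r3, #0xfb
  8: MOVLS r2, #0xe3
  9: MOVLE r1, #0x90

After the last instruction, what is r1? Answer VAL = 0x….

VAL = 0x03

[0] flags=1001 → (cmp)
[1] flags=1001 HI?F → skip
[2] flags=1001 NE?T → r2=0x13
[3] flags=0000 → (cmp)
[4] flags=0000 EQ?F → skip
[5] flags=0000 EQ?F → skip
[6] flags=0000 → (cmp)
[7] flags=0000 NE?T → r3=0xfb
[8] flags=0000 LS?T → r2=0xe3
[9] flags=0000 LE?F → skip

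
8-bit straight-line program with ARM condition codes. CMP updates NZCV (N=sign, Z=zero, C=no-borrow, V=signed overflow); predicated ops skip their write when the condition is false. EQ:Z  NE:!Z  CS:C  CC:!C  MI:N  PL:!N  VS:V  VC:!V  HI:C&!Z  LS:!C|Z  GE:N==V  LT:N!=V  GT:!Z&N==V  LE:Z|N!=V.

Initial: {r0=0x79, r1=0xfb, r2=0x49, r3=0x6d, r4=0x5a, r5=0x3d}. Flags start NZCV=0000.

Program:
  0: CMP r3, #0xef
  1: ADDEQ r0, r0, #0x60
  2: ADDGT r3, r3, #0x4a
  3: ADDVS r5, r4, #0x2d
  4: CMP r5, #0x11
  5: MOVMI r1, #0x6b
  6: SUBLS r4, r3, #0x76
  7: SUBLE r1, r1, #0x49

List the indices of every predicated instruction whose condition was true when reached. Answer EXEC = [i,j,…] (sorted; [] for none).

EXEC = [2]

[0] flags=0000 → (cmp)
[1] flags=0000 EQ?F → skip
[2] flags=0000 GT?T → r3=0xb7
[3] flags=0000 VS?F → skip
[4] flags=0010 → (cmp)
[5] flags=0010 MI?F → skip
[6] flags=0010 LS?F → skip
[7] flags=0010 LE?F → skip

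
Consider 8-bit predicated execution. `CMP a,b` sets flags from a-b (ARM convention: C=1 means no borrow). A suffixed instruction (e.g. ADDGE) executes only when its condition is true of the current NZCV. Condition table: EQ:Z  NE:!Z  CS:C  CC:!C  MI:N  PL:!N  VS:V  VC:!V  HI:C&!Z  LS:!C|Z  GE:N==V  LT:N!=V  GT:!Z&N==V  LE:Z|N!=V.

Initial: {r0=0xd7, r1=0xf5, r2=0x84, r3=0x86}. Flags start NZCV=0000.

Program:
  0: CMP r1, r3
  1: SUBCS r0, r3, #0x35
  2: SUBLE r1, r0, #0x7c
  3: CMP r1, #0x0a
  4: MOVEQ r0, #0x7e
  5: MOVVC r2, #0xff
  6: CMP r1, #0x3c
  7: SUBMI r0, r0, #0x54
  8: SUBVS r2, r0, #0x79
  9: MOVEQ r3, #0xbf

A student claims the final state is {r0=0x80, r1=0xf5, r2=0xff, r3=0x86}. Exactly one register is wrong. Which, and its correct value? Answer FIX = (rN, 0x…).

FIX = (r0, 0xfd)

0: ✓ CMP  NZCV=0010
1: ✓ SUBCS  r0←0x51
2: · SUBLE
3: ✓ CMP  NZCV=1010
4: · MOVEQ
5: ✓ MOVVC  r2←0xff
6: ✓ CMP  NZCV=1010
7: ✓ SUBMI  r0←0xfd
8: · SUBVS
9: · MOVEQ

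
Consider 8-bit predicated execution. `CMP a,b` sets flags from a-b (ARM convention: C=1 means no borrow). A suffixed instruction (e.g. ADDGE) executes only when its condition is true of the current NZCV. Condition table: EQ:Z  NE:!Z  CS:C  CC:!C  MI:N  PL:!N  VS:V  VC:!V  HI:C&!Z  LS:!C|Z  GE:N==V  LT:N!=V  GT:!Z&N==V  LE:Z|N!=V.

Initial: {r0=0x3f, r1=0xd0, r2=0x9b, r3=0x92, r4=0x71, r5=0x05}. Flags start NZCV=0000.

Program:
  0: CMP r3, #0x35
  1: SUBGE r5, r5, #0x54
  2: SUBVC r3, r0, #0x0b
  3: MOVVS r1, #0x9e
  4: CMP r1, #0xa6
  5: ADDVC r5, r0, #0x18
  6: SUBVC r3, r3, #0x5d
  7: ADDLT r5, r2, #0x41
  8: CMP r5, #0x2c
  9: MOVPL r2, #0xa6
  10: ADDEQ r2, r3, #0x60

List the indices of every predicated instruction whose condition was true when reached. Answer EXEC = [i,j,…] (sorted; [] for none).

0: ✓ CMP  NZCV=0011
1: · SUBGE
2: · SUBVC
3: ✓ MOVVS  r1←0x9e
4: ✓ CMP  NZCV=1000
5: ✓ ADDVC  r5←0x57
6: ✓ SUBVC  r3←0x35
7: ✓ ADDLT  r5←0xdc
8: ✓ CMP  NZCV=1010
9: · MOVPL
10: · ADDEQ

EXEC = [3,5,6,7]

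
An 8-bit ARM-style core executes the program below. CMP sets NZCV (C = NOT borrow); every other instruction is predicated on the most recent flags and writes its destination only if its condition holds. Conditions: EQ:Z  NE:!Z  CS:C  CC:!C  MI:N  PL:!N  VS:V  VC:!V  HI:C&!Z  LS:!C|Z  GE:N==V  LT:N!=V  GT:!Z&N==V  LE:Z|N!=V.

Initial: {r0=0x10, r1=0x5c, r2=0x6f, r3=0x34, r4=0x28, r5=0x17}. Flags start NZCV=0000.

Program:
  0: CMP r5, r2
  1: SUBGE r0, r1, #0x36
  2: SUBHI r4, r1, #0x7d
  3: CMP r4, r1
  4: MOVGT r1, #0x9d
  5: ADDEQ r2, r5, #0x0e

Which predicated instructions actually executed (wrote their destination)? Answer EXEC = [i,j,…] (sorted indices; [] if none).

EXEC = []

0: ✓ CMP  NZCV=1000
1: · SUBGE
2: · SUBHI
3: ✓ CMP  NZCV=1000
4: · MOVGT
5: · ADDEQ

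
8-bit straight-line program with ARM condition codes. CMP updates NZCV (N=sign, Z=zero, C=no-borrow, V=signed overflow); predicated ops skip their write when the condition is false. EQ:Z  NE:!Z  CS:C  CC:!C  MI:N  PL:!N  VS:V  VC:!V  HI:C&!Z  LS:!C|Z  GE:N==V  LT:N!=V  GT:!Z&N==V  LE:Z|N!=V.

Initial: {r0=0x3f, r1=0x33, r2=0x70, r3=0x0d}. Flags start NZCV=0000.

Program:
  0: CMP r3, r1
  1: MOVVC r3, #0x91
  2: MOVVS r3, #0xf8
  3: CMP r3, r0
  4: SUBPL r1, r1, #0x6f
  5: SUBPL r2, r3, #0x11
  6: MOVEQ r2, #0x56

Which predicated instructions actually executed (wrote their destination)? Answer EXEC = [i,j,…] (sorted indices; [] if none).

0: ✓ CMP  NZCV=1000
1: ✓ MOVVC  r3←0x91
2: · MOVVS
3: ✓ CMP  NZCV=0011
4: ✓ SUBPL  r1←0xc4
5: ✓ SUBPL  r2←0x80
6: · MOVEQ

EXEC = [1,4,5]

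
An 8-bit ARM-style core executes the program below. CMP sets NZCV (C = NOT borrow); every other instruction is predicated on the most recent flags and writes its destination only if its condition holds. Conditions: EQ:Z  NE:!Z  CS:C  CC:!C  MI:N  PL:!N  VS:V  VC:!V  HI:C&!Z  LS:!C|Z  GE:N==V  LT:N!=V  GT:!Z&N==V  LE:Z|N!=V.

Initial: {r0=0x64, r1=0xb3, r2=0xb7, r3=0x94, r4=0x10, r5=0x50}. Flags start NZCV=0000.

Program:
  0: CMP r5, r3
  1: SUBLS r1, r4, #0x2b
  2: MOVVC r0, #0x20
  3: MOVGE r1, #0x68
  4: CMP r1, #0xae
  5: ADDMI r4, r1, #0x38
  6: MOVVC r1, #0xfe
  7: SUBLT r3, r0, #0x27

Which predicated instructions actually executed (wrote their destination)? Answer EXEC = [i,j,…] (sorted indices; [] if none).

0: ✓ CMP  NZCV=1001
1: ✓ SUBLS  r1←0xe5
2: · MOVVC
3: ✓ MOVGE  r1←0x68
4: ✓ CMP  NZCV=1001
5: ✓ ADDMI  r4←0xa0
6: · MOVVC
7: · SUBLT

EXEC = [1,3,5]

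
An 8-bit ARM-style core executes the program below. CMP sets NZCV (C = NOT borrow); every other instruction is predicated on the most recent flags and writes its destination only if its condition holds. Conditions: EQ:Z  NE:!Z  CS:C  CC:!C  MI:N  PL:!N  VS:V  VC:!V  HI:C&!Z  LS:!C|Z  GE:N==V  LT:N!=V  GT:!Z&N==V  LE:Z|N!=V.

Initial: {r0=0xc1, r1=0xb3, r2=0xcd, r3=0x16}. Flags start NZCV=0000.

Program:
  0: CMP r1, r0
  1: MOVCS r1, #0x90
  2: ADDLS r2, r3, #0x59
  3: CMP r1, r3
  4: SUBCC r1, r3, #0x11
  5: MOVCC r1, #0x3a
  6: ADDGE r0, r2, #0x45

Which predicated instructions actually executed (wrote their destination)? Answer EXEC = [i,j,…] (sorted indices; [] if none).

EXEC = [2]

[0] flags=1000 → (cmp)
[1] flags=1000 CS?F → skip
[2] flags=1000 LS?T → r2=0x6f
[3] flags=1010 → (cmp)
[4] flags=1010 CC?F → skip
[5] flags=1010 CC?F → skip
[6] flags=1010 GE?F → skip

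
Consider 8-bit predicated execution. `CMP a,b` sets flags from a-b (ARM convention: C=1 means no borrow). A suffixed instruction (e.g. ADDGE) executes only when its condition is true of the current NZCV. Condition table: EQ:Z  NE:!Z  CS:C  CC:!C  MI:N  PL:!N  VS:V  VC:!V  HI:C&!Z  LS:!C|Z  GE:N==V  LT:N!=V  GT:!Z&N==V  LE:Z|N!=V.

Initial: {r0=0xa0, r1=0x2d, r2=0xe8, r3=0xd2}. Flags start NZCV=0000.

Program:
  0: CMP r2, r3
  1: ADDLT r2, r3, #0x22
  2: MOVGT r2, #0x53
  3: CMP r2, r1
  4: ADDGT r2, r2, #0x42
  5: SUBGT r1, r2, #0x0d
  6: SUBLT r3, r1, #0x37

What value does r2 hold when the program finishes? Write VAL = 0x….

VAL = 0x95

0: ✓ CMP  NZCV=0010
1: · ADDLT
2: ✓ MOVGT  r2←0x53
3: ✓ CMP  NZCV=0010
4: ✓ ADDGT  r2←0x95
5: ✓ SUBGT  r1←0x88
6: · SUBLT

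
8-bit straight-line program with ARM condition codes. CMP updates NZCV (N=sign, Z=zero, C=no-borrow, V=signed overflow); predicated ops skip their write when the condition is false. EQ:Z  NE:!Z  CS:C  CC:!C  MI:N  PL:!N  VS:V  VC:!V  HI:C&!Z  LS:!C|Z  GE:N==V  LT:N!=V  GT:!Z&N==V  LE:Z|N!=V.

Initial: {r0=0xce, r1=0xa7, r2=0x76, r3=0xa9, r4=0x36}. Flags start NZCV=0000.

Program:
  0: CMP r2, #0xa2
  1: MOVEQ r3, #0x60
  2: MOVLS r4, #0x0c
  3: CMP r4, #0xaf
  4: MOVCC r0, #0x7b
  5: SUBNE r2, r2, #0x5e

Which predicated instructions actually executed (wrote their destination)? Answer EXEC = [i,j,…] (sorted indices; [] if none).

[0] flags=1001 → (cmp)
[1] flags=1001 EQ?F → skip
[2] flags=1001 LS?T → r4=0x0c
[3] flags=0000 → (cmp)
[4] flags=0000 CC?T → r0=0x7b
[5] flags=0000 NE?T → r2=0x18

EXEC = [2,4,5]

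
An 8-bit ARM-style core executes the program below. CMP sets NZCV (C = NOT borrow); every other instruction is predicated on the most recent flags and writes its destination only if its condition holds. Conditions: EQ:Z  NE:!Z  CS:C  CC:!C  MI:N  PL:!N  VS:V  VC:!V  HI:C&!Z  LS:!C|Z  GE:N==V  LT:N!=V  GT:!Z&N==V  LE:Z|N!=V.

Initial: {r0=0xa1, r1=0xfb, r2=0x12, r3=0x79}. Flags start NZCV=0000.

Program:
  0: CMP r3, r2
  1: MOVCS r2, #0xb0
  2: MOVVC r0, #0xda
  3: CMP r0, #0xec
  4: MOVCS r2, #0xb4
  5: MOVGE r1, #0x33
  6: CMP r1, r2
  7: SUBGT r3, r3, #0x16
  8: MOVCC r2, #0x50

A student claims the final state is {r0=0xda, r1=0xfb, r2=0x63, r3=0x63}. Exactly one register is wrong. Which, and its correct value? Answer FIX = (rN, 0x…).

0: ✓ CMP  NZCV=0010
1: ✓ MOVCS  r2←0xb0
2: ✓ MOVVC  r0←0xda
3: ✓ CMP  NZCV=1000
4: · MOVCS
5: · MOVGE
6: ✓ CMP  NZCV=0010
7: ✓ SUBGT  r3←0x63
8: · MOVCC

FIX = (r2, 0xb0)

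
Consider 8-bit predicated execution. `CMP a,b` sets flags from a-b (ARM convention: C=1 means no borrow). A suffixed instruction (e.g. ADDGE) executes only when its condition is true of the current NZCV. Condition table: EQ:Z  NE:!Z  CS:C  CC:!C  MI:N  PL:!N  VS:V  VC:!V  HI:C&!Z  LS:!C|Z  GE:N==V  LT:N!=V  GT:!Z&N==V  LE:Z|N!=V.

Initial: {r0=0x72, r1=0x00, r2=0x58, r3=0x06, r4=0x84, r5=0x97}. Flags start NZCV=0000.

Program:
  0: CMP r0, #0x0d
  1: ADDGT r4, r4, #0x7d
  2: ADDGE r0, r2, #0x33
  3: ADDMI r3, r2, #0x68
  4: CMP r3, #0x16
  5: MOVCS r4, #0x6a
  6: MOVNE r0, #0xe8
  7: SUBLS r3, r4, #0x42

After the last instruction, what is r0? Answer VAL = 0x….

VAL = 0xe8

0: ✓ CMP  NZCV=0010
1: ✓ ADDGT  r4←0x01
2: ✓ ADDGE  r0←0x8b
3: · ADDMI
4: ✓ CMP  NZCV=1000
5: · MOVCS
6: ✓ MOVNE  r0←0xe8
7: ✓ SUBLS  r3←0xbf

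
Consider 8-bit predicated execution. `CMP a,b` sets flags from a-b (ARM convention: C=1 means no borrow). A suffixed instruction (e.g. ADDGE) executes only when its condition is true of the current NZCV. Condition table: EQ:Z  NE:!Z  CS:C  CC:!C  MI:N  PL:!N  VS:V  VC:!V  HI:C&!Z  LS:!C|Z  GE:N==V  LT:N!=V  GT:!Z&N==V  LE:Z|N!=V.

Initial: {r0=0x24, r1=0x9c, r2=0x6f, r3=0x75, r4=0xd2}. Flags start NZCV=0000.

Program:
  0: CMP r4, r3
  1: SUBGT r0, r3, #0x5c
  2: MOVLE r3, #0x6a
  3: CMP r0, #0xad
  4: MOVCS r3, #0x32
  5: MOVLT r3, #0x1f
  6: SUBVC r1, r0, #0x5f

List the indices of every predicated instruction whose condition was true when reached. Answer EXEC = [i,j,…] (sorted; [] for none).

0: ✓ CMP  NZCV=0011
1: · SUBGT
2: ✓ MOVLE  r3←0x6a
3: ✓ CMP  NZCV=0000
4: · MOVCS
5: · MOVLT
6: ✓ SUBVC  r1←0xc5

EXEC = [2,6]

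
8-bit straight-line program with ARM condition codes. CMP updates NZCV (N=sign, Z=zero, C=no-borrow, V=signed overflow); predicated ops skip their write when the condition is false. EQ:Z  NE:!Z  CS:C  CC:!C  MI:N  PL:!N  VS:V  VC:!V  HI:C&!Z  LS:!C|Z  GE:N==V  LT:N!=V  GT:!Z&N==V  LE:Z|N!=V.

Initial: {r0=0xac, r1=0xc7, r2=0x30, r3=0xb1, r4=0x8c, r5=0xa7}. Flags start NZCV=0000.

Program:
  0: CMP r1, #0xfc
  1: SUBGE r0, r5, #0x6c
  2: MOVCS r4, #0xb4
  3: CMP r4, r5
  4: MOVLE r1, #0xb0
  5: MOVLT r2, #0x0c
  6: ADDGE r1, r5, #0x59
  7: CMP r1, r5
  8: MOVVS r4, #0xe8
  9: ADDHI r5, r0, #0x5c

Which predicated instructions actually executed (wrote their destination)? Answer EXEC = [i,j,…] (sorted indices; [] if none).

EXEC = [4,5,9]

0: ✓ CMP  NZCV=1000
1: · SUBGE
2: · MOVCS
3: ✓ CMP  NZCV=1000
4: ✓ MOVLE  r1←0xb0
5: ✓ MOVLT  r2←0x0c
6: · ADDGE
7: ✓ CMP  NZCV=0010
8: · MOVVS
9: ✓ ADDHI  r5←0x08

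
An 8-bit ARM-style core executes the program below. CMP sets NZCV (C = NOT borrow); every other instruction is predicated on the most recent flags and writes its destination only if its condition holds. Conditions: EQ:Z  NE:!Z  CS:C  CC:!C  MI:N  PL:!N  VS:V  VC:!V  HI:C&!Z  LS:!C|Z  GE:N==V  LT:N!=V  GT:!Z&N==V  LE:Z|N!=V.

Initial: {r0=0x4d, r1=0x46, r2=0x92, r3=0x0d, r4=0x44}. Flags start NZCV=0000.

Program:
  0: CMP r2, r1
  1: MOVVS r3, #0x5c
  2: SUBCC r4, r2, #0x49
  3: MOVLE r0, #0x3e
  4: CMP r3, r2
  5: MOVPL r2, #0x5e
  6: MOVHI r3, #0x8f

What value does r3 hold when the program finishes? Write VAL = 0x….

[0] flags=0011 → (cmp)
[1] flags=0011 VS?T → r3=0x5c
[2] flags=0011 CC?F → skip
[3] flags=0011 LE?T → r0=0x3e
[4] flags=1001 → (cmp)
[5] flags=1001 PL?F → skip
[6] flags=1001 HI?F → skip

VAL = 0x5c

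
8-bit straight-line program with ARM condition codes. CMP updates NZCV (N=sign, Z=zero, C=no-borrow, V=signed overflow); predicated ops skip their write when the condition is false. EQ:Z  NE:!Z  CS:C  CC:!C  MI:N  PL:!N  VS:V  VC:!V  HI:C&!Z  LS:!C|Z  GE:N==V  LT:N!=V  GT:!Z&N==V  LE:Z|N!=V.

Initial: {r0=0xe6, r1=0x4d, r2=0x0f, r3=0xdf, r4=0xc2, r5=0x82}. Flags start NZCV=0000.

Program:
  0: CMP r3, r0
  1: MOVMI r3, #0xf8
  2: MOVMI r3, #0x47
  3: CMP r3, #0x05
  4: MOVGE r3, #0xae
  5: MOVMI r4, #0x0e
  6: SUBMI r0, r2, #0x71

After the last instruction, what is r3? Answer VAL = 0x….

VAL = 0xae

0: ✓ CMP  NZCV=1000
1: ✓ MOVMI  r3←0xf8
2: ✓ MOVMI  r3←0x47
3: ✓ CMP  NZCV=0010
4: ✓ MOVGE  r3←0xae
5: · MOVMI
6: · SUBMI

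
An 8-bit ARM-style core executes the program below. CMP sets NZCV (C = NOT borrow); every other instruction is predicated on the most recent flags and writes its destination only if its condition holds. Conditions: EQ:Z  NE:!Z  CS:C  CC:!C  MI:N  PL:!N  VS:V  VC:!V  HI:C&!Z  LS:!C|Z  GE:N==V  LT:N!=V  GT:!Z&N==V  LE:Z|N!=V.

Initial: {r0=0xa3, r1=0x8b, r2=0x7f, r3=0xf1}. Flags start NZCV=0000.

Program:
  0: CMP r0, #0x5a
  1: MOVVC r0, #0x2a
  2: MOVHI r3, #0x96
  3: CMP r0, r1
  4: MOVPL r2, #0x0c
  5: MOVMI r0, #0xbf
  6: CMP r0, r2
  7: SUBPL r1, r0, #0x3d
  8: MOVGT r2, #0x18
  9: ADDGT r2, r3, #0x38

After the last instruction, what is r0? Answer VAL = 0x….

0: ✓ CMP  NZCV=0011
1: · MOVVC
2: ✓ MOVHI  r3←0x96
3: ✓ CMP  NZCV=0010
4: ✓ MOVPL  r2←0x0c
5: · MOVMI
6: ✓ CMP  NZCV=1010
7: · SUBPL
8: · MOVGT
9: · ADDGT

VAL = 0xa3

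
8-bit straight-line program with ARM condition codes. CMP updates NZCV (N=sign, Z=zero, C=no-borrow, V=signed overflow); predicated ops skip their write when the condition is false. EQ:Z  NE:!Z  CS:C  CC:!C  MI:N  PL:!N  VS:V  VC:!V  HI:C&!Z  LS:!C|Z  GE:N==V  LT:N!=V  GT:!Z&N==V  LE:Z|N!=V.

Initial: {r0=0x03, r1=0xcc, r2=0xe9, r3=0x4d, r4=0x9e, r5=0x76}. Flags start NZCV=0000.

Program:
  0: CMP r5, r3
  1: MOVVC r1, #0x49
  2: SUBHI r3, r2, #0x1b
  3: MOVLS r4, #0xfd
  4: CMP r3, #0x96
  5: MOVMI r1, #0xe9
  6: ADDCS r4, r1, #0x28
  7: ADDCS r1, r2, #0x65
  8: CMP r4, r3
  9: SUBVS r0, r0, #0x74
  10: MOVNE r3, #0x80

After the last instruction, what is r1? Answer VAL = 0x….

VAL = 0x4e

[0] flags=0010 → (cmp)
[1] flags=0010 VC?T → r1=0x49
[2] flags=0010 HI?T → r3=0xce
[3] flags=0010 LS?F → skip
[4] flags=0010 → (cmp)
[5] flags=0010 MI?F → skip
[6] flags=0010 CS?T → r4=0x71
[7] flags=0010 CS?T → r1=0x4e
[8] flags=1001 → (cmp)
[9] flags=1001 VS?T → r0=0x8f
[10] flags=1001 NE?T → r3=0x80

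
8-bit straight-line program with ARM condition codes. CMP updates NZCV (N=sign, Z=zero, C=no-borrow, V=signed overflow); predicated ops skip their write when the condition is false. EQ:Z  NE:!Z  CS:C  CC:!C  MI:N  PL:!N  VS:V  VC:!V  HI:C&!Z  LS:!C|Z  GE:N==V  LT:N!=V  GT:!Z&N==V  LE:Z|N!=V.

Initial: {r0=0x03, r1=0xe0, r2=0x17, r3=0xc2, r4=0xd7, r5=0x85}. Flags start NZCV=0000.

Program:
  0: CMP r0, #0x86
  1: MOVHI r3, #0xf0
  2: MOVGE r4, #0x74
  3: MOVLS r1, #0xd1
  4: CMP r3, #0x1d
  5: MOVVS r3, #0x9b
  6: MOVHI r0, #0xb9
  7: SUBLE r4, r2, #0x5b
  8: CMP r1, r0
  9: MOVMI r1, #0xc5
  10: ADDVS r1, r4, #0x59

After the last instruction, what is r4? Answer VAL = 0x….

[0] flags=0000 → (cmp)
[1] flags=0000 HI?F → skip
[2] flags=0000 GE?T → r4=0x74
[3] flags=0000 LS?T → r1=0xd1
[4] flags=1010 → (cmp)
[5] flags=1010 VS?F → skip
[6] flags=1010 HI?T → r0=0xb9
[7] flags=1010 LE?T → r4=0xbc
[8] flags=0010 → (cmp)
[9] flags=0010 MI?F → skip
[10] flags=0010 VS?F → skip

VAL = 0xbc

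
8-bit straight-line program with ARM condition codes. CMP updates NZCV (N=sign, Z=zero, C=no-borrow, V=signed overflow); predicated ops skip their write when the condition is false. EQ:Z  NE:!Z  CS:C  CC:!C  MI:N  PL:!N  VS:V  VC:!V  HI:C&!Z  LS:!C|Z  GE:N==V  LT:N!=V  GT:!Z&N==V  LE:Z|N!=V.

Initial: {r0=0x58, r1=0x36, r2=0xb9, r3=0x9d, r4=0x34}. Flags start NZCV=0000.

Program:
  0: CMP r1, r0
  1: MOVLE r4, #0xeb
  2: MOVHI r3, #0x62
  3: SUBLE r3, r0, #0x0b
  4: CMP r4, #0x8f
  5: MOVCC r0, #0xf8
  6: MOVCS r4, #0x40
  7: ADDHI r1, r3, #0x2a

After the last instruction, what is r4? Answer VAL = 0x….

0: ✓ CMP  NZCV=1000
1: ✓ MOVLE  r4←0xeb
2: · MOVHI
3: ✓ SUBLE  r3←0x4d
4: ✓ CMP  NZCV=0010
5: · MOVCC
6: ✓ MOVCS  r4←0x40
7: ✓ ADDHI  r1←0x77

VAL = 0x40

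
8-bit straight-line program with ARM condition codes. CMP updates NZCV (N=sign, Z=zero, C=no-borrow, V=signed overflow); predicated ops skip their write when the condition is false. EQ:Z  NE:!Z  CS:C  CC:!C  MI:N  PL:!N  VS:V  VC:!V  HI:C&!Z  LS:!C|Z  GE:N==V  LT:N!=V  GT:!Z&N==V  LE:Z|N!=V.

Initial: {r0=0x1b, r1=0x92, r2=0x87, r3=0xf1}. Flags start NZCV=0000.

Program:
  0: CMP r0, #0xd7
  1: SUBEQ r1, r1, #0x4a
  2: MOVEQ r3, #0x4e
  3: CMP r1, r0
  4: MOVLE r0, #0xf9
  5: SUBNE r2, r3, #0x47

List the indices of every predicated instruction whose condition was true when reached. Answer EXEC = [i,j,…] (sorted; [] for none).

0: ✓ CMP  NZCV=0000
1: · SUBEQ
2: · MOVEQ
3: ✓ CMP  NZCV=0011
4: ✓ MOVLE  r0←0xf9
5: ✓ SUBNE  r2←0xaa

EXEC = [4,5]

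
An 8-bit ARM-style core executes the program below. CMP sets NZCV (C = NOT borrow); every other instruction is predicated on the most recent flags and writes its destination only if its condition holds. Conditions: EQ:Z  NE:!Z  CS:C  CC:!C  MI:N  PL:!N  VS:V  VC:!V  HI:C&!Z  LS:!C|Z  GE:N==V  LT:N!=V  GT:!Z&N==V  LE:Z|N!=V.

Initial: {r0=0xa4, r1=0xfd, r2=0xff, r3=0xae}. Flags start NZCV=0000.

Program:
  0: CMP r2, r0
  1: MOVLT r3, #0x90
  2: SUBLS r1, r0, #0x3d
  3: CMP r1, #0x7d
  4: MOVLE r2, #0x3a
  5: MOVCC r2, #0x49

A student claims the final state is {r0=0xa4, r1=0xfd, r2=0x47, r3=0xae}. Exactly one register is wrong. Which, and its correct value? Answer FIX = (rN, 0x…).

[0] flags=0010 → (cmp)
[1] flags=0010 LT?F → skip
[2] flags=0010 LS?F → skip
[3] flags=1010 → (cmp)
[4] flags=1010 LE?T → r2=0x3a
[5] flags=1010 CC?F → skip

FIX = (r2, 0x3a)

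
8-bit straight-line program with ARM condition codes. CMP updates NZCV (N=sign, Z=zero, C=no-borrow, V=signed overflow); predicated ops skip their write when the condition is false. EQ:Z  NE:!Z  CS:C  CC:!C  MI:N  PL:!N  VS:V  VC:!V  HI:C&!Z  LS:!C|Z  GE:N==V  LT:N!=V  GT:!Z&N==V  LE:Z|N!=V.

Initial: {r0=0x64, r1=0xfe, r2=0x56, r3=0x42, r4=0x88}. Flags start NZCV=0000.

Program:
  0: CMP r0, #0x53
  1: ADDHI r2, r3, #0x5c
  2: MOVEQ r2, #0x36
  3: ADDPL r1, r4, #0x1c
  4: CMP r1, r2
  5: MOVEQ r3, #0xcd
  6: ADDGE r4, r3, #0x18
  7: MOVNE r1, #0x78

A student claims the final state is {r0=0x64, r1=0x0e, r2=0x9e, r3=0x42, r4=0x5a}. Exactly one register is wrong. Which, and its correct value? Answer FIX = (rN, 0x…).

FIX = (r1, 0x78)

[0] flags=0010 → (cmp)
[1] flags=0010 HI?T → r2=0x9e
[2] flags=0010 EQ?F → skip
[3] flags=0010 PL?T → r1=0xa4
[4] flags=0010 → (cmp)
[5] flags=0010 EQ?F → skip
[6] flags=0010 GE?T → r4=0x5a
[7] flags=0010 NE?T → r1=0x78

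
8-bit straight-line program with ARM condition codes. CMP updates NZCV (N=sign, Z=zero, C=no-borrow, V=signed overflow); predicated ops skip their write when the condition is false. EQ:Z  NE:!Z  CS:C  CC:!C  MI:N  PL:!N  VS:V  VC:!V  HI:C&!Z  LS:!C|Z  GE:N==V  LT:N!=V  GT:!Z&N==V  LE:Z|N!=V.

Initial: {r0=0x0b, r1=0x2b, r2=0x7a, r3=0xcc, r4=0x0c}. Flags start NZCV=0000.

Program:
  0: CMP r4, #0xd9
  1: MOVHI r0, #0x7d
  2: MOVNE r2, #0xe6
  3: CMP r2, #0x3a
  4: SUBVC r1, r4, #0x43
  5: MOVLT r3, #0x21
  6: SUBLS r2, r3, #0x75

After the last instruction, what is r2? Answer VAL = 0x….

VAL = 0xe6

0: ✓ CMP  NZCV=0000
1: · MOVHI
2: ✓ MOVNE  r2←0xe6
3: ✓ CMP  NZCV=1010
4: ✓ SUBVC  r1←0xc9
5: ✓ MOVLT  r3←0x21
6: · SUBLS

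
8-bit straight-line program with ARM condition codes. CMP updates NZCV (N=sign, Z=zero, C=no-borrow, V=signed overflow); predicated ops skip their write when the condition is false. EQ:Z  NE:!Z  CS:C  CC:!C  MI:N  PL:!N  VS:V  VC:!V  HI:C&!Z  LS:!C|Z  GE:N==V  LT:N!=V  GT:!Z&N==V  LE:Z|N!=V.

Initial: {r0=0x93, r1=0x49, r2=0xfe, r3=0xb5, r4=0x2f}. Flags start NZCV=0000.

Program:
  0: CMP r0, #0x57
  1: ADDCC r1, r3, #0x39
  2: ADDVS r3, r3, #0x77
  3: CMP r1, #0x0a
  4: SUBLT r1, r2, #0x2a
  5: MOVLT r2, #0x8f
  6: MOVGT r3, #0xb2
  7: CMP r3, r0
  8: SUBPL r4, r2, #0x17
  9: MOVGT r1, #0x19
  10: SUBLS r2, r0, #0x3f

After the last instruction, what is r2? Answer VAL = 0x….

VAL = 0xfe

0: ✓ CMP  NZCV=0011
1: · ADDCC
2: ✓ ADDVS  r3←0x2c
3: ✓ CMP  NZCV=0010
4: · SUBLT
5: · MOVLT
6: ✓ MOVGT  r3←0xb2
7: ✓ CMP  NZCV=0010
8: ✓ SUBPL  r4←0xe7
9: ✓ MOVGT  r1←0x19
10: · SUBLS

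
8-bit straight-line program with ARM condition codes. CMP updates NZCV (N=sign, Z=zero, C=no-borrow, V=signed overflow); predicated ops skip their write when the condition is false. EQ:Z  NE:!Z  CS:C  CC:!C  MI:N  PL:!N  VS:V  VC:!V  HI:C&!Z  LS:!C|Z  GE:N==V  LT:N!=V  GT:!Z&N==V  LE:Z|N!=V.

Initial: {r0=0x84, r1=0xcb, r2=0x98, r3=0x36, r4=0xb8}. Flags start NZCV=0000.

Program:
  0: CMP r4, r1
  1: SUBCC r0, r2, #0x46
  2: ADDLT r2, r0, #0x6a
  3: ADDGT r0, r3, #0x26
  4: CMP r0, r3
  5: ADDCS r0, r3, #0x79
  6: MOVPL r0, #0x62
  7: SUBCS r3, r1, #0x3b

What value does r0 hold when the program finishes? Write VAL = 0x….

VAL = 0x62

0: ✓ CMP  NZCV=1000
1: ✓ SUBCC  r0←0x52
2: ✓ ADDLT  r2←0xbc
3: · ADDGT
4: ✓ CMP  NZCV=0010
5: ✓ ADDCS  r0←0xaf
6: ✓ MOVPL  r0←0x62
7: ✓ SUBCS  r3←0x90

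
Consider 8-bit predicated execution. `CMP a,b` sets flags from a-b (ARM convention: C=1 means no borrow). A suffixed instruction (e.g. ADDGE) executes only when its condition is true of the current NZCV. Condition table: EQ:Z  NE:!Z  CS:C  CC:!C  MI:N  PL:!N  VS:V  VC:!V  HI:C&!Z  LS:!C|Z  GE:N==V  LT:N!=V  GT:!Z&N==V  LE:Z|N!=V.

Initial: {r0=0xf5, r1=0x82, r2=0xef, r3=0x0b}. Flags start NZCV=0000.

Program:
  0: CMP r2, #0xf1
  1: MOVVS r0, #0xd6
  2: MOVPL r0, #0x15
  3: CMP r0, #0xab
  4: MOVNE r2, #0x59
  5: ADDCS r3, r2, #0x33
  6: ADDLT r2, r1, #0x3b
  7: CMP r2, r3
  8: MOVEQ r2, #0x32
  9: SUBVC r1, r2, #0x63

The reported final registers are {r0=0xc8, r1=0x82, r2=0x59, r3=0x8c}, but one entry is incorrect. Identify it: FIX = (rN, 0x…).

FIX = (r0, 0xf5)

0: ✓ CMP  NZCV=1000
1: · MOVVS
2: · MOVPL
3: ✓ CMP  NZCV=0010
4: ✓ MOVNE  r2←0x59
5: ✓ ADDCS  r3←0x8c
6: · ADDLT
7: ✓ CMP  NZCV=1001
8: · MOVEQ
9: · SUBVC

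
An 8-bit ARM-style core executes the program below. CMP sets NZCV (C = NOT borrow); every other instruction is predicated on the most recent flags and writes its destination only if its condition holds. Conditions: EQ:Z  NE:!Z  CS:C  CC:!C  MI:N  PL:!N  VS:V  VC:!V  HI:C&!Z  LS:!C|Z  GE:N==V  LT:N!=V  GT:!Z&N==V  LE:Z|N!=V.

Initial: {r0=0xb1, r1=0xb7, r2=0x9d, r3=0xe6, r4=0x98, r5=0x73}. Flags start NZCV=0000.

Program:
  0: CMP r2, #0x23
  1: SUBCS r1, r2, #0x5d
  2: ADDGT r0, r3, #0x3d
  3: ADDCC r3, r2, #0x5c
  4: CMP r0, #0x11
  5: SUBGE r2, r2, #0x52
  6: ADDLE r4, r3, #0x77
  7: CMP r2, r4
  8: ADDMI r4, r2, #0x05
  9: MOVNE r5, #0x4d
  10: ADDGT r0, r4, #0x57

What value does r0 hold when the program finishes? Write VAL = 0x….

[0] flags=0011 → (cmp)
[1] flags=0011 CS?T → r1=0x40
[2] flags=0011 GT?F → skip
[3] flags=0011 CC?F → skip
[4] flags=1010 → (cmp)
[5] flags=1010 GE?F → skip
[6] flags=1010 LE?T → r4=0x5d
[7] flags=0011 → (cmp)
[8] flags=0011 MI?F → skip
[9] flags=0011 NE?T → r5=0x4d
[10] flags=0011 GT?F → skip

VAL = 0xb1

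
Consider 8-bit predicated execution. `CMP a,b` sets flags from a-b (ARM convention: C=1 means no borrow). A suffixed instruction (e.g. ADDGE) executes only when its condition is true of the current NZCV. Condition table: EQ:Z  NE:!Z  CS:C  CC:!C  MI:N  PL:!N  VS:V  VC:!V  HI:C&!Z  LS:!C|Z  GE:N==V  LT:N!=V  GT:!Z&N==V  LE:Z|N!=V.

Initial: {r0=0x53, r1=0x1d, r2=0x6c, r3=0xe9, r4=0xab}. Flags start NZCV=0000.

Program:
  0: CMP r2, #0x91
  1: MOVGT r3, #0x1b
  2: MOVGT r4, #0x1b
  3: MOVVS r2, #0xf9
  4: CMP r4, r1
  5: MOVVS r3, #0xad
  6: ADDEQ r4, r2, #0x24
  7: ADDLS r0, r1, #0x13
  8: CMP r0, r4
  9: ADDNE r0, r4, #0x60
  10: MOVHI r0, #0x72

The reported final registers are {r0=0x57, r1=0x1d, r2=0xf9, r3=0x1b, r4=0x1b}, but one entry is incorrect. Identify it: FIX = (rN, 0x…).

0: ✓ CMP  NZCV=1001
1: ✓ MOVGT  r3←0x1b
2: ✓ MOVGT  r4←0x1b
3: ✓ MOVVS  r2←0xf9
4: ✓ CMP  NZCV=1000
5: · MOVVS
6: · ADDEQ
7: ✓ ADDLS  r0←0x30
8: ✓ CMP  NZCV=0010
9: ✓ ADDNE  r0←0x7b
10: ✓ MOVHI  r0←0x72

FIX = (r0, 0x72)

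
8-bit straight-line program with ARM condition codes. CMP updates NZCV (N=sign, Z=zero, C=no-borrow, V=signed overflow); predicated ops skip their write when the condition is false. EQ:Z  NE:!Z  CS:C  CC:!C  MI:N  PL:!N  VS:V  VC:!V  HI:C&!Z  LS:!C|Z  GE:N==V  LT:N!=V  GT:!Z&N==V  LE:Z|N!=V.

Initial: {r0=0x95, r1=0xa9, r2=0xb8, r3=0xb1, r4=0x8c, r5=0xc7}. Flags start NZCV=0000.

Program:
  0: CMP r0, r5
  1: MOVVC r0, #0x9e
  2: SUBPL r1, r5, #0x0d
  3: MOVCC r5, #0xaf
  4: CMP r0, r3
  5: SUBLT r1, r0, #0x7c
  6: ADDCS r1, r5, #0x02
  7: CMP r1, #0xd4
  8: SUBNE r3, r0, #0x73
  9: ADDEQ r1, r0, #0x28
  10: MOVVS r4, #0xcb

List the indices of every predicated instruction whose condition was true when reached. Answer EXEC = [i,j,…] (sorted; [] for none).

EXEC = [1,3,5,8]

0: ✓ CMP  NZCV=1000
1: ✓ MOVVC  r0←0x9e
2: · SUBPL
3: ✓ MOVCC  r5←0xaf
4: ✓ CMP  NZCV=1000
5: ✓ SUBLT  r1←0x22
6: · ADDCS
7: ✓ CMP  NZCV=0000
8: ✓ SUBNE  r3←0x2b
9: · ADDEQ
10: · MOVVS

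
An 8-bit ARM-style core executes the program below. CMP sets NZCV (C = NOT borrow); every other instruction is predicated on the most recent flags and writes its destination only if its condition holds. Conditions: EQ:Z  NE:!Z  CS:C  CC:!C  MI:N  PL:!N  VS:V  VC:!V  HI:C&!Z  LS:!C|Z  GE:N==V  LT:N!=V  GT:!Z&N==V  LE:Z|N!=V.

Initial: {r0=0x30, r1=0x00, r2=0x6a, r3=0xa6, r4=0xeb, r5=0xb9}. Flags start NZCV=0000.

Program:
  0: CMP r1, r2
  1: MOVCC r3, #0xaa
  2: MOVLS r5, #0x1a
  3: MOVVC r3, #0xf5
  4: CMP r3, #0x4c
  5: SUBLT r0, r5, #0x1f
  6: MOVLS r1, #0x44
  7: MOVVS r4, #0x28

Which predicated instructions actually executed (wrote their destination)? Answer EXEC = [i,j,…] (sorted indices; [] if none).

EXEC = [1,2,3,5]

[0] flags=1000 → (cmp)
[1] flags=1000 CC?T → r3=0xaa
[2] flags=1000 LS?T → r5=0x1a
[3] flags=1000 VC?T → r3=0xf5
[4] flags=1010 → (cmp)
[5] flags=1010 LT?T → r0=0xfb
[6] flags=1010 LS?F → skip
[7] flags=1010 VS?F → skip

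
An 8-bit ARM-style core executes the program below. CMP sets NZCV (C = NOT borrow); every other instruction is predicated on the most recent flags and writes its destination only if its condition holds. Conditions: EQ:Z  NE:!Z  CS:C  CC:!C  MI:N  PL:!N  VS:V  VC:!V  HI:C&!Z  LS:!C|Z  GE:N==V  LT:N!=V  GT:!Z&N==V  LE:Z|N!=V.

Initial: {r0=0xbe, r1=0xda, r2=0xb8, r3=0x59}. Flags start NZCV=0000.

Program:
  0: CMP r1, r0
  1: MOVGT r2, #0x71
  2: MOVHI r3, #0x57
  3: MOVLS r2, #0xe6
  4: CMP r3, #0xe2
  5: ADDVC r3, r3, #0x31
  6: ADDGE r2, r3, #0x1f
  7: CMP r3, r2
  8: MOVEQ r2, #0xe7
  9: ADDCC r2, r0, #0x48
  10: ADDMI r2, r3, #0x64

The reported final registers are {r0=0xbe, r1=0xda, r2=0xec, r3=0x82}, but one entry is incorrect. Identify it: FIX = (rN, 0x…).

FIX = (r3, 0x88)

[0] flags=0010 → (cmp)
[1] flags=0010 GT?T → r2=0x71
[2] flags=0010 HI?T → r3=0x57
[3] flags=0010 LS?F → skip
[4] flags=0000 → (cmp)
[5] flags=0000 VC?T → r3=0x88
[6] flags=0000 GE?T → r2=0xa7
[7] flags=1000 → (cmp)
[8] flags=1000 EQ?F → skip
[9] flags=1000 CC?T → r2=0x06
[10] flags=1000 MI?T → r2=0xec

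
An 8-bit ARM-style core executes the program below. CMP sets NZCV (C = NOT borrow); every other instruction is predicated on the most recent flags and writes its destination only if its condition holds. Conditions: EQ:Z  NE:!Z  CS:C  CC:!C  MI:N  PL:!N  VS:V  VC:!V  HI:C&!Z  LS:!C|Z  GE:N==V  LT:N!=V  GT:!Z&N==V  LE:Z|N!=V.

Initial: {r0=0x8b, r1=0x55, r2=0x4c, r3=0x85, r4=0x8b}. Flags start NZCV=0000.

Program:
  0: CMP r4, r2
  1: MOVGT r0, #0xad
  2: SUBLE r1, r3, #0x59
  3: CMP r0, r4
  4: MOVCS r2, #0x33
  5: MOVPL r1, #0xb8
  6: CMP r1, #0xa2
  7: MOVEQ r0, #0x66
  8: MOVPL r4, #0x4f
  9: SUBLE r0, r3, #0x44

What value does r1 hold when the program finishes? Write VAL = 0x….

VAL = 0xb8

[0] flags=0011 → (cmp)
[1] flags=0011 GT?F → skip
[2] flags=0011 LE?T → r1=0x2c
[3] flags=0110 → (cmp)
[4] flags=0110 CS?T → r2=0x33
[5] flags=0110 PL?T → r1=0xb8
[6] flags=0010 → (cmp)
[7] flags=0010 EQ?F → skip
[8] flags=0010 PL?T → r4=0x4f
[9] flags=0010 LE?F → skip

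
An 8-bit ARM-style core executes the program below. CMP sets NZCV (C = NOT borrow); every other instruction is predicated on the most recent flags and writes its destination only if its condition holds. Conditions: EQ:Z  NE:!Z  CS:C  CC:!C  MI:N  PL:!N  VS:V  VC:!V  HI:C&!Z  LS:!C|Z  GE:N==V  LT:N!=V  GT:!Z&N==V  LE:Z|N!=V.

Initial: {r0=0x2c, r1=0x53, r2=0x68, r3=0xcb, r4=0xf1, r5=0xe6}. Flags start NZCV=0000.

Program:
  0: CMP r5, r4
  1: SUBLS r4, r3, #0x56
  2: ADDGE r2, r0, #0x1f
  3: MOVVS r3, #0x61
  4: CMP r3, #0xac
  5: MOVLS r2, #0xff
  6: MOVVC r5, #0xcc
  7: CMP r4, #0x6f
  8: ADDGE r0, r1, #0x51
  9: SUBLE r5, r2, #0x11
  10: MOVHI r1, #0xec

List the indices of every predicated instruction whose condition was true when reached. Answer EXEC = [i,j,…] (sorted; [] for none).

0: ✓ CMP  NZCV=1000
1: ✓ SUBLS  r4←0x75
2: · ADDGE
3: · MOVVS
4: ✓ CMP  NZCV=0010
5: · MOVLS
6: ✓ MOVVC  r5←0xcc
7: ✓ CMP  NZCV=0010
8: ✓ ADDGE  r0←0xa4
9: · SUBLE
10: ✓ MOVHI  r1←0xec

EXEC = [1,6,8,10]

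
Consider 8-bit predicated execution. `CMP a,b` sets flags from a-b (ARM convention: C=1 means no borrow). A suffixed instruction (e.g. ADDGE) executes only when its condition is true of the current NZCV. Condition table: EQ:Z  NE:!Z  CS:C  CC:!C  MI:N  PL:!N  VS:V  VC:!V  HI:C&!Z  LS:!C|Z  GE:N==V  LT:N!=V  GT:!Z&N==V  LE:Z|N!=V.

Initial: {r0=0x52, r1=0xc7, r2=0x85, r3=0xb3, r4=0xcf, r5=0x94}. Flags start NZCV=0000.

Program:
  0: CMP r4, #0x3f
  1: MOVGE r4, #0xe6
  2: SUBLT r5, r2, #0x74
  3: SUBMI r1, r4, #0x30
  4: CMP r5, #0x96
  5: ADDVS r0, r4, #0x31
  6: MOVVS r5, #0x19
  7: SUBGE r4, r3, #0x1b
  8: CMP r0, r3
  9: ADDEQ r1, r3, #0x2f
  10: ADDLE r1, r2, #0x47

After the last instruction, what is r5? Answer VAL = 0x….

0: ✓ CMP  NZCV=1010
1: · MOVGE
2: ✓ SUBLT  r5←0x11
3: ✓ SUBMI  r1←0x9f
4: ✓ CMP  NZCV=0000
5: · ADDVS
6: · MOVVS
7: ✓ SUBGE  r4←0x98
8: ✓ CMP  NZCV=1001
9: · ADDEQ
10: · ADDLE

VAL = 0x11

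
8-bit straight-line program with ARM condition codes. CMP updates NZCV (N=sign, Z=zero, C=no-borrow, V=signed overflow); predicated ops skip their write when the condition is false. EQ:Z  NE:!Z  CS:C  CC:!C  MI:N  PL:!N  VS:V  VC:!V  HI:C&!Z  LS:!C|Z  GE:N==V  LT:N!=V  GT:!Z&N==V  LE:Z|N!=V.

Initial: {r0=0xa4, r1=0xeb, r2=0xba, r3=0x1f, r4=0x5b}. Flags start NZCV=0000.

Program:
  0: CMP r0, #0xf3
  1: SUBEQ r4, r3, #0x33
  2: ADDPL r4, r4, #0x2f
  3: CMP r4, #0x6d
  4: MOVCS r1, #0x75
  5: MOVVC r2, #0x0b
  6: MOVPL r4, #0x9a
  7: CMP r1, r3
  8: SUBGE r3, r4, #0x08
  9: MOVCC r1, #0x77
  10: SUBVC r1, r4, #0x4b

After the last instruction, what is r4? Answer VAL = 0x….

VAL = 0x5b

0: ✓ CMP  NZCV=1000
1: · SUBEQ
2: · ADDPL
3: ✓ CMP  NZCV=1000
4: · MOVCS
5: ✓ MOVVC  r2←0x0b
6: · MOVPL
7: ✓ CMP  NZCV=1010
8: · SUBGE
9: · MOVCC
10: ✓ SUBVC  r1←0x10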